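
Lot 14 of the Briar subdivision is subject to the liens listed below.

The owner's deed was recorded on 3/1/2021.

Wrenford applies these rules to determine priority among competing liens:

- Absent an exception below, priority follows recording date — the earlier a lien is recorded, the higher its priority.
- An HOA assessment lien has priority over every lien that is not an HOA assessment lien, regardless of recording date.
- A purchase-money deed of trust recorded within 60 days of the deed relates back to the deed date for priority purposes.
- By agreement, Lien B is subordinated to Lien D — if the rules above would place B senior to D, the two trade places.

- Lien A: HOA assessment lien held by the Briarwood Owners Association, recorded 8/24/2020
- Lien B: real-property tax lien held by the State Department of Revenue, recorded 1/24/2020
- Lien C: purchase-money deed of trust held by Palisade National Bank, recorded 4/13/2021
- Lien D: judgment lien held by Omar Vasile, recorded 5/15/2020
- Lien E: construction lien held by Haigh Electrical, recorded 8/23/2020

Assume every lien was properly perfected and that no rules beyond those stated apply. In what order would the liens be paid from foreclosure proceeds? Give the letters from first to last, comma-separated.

A, D, B, E, C

Effective dates: C was recorded within the 60-day window, so its effective date is the deed date 3/1/2021.
As an HOA assessment lien, A is senior to every other lien.
Remaining liens by effective date: B (1/24/2020), D (5/15/2020), E (8/23/2020), C (3/1/2021).
Because B would otherwise rank above D, the subordination swaps them.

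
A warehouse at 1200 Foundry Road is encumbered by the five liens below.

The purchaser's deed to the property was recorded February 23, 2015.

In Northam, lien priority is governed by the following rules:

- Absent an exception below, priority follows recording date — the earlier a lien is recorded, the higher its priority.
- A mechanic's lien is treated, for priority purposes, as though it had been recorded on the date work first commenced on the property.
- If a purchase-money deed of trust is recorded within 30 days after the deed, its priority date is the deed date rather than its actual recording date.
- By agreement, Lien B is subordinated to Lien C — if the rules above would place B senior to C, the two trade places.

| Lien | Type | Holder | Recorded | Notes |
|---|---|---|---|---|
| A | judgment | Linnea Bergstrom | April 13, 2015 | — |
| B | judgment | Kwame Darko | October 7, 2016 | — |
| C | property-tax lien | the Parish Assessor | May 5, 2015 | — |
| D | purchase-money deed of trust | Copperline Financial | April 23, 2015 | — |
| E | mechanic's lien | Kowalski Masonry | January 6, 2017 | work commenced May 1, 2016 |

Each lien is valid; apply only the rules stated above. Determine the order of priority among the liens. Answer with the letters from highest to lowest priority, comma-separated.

A, D, C, E, B

Effective dates after the stated exceptions: D was recorded 59 days after the deed, outside the 30-day window, so it keeps its recording date; E relates back to May 1, 2016 (work commenced).
Sorted by effective date: A (April 13, 2015), D (April 23, 2015), C (May 5, 2015), E (May 1, 2016), B (October 7, 2016).
B is already junior to C, so the subordination agreement changes nothing.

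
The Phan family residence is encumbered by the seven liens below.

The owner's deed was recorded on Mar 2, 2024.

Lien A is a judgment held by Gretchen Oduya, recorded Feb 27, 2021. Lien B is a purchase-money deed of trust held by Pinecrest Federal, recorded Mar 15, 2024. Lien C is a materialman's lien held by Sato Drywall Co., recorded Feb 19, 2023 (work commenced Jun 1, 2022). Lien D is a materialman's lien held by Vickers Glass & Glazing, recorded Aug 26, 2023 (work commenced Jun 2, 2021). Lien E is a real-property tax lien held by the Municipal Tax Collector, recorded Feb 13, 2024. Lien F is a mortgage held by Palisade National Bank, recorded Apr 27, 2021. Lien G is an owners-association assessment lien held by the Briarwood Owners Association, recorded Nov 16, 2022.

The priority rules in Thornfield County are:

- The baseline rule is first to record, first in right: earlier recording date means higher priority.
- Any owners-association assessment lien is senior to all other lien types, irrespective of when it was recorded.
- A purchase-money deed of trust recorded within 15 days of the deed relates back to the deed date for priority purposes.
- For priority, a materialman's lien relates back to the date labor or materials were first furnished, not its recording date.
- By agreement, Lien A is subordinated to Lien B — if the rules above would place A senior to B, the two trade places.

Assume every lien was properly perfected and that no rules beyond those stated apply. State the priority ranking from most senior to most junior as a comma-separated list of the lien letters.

G, B, F, D, C, E, A

Effective dates after the stated exceptions: B relates back to the deed date Mar 2, 2024; C relates back to Jun 1, 2022 (work commenced); D is treated as recorded Jun 2, 2021, the work-commencement date.
G is an owners-association assessment lien and takes priority over every other lien.
Ordering the rest by effective date: A (Feb 27, 2021), F (Apr 27, 2021), D (Jun 2, 2021), C (Jun 1, 2022), E (Feb 13, 2024), B (Mar 2, 2024).
A would otherwise be senior to B, so under the subordination agreement A and B exchange positions.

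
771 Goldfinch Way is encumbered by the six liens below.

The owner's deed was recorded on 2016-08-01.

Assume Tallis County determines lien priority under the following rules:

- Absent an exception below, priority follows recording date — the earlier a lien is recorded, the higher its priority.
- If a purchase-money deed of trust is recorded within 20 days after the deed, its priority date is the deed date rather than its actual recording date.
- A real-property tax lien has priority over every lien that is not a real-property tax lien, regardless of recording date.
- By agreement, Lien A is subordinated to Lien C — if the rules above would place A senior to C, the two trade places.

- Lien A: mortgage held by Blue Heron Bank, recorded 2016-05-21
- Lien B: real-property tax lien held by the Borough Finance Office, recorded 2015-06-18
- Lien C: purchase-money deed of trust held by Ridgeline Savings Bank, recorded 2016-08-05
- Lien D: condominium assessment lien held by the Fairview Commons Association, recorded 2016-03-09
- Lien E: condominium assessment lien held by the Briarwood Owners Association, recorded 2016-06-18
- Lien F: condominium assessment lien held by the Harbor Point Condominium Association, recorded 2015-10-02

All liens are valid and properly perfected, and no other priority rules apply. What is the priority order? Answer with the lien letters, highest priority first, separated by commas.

B, F, D, C, E, A

First, effective dates: C's effective date is the deed date, 2016-08-01.
B, as a real-property tax lien, has superpriority and ranks first.
The other liens, earliest effective date first: F (2015-10-02), D (2016-03-09), A (2016-05-21), E (2016-06-18), C (2016-08-01).
A would otherwise be senior to C, so under the subordination agreement A and C exchange positions.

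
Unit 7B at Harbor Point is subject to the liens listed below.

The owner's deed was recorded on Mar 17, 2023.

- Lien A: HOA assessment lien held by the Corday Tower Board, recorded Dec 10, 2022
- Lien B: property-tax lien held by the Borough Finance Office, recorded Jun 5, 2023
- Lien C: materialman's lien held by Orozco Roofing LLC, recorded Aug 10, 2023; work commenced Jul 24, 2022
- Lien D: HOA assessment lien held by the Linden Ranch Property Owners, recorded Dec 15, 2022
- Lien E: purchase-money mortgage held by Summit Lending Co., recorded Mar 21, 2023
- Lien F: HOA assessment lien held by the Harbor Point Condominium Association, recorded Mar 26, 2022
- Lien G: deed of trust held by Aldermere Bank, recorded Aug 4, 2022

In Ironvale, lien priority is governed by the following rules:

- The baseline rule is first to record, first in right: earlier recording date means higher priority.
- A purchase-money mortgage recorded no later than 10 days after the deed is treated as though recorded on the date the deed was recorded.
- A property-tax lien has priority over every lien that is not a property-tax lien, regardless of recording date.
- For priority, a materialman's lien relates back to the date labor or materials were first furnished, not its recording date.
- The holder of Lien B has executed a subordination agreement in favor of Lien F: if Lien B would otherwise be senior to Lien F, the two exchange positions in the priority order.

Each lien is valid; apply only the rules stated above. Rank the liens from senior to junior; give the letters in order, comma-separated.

F, B, C, G, A, D, E

Adjusting effective dates: C relates back to Jul 24, 2022 (work commenced); E relates back to the deed date Mar 17, 2023.
B, as a property-tax lien, has superpriority and ranks first.
Among the remaining liens, by effective date: F (Mar 26, 2022), C (Jul 24, 2022), G (Aug 4, 2022), A (Dec 10, 2022), D (Dec 15, 2022), E (Mar 17, 2023).
The subordination applies — B was senior to F — so B and F swap.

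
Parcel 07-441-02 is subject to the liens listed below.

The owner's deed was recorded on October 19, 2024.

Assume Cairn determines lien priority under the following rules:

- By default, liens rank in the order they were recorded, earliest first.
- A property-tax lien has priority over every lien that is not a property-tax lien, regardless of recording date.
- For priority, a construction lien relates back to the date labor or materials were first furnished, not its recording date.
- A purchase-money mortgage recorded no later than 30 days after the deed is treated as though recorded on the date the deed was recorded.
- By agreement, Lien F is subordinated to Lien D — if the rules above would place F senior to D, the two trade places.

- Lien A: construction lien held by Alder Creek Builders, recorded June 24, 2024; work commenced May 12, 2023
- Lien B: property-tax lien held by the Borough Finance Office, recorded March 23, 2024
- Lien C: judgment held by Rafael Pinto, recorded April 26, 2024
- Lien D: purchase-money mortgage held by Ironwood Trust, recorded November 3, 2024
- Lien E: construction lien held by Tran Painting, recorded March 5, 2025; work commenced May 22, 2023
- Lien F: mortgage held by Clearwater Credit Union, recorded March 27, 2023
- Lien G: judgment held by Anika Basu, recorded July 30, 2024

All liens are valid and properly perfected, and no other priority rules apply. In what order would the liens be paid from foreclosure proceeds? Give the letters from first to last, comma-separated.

Effective dates: A's effective date is May 12, 2023, when work began; D's effective date is the deed date, October 19, 2024; E relates back to May 22, 2023 (work commenced).
B, as a property-tax lien, has superpriority and ranks first.
Among the remaining liens, by effective date: F (March 27, 2023), A (May 12, 2023), E (May 22, 2023), C (April 26, 2024), G (July 30, 2024), D (October 19, 2024).
F would otherwise be senior to D, so under the subordination agreement F and D exchange positions.

B, D, A, E, C, G, F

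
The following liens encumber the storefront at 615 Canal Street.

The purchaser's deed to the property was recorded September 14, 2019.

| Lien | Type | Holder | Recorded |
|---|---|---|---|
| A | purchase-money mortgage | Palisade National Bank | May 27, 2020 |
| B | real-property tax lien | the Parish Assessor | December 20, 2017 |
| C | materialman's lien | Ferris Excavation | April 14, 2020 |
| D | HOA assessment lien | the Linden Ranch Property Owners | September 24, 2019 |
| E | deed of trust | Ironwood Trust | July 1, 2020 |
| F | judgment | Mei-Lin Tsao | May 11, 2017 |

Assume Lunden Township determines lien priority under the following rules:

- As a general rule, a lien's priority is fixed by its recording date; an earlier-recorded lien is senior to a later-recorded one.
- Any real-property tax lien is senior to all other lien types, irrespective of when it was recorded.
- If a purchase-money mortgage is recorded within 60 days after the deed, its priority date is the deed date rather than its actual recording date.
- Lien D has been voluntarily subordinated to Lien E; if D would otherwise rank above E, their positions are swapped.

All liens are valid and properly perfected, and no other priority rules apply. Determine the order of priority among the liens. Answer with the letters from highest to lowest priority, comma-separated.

Effective dates after the stated exceptions: A was recorded 256 days after the deed — beyond 60 days — so no relation-back applies.
B is a real-property tax lien and takes priority over every other lien.
Remaining liens by effective date: F (May 11, 2017), D (September 24, 2019), C (April 14, 2020), A (May 27, 2020), E (July 1, 2020).
D would otherwise be senior to E, so under the subordination agreement D and E exchange positions.

B, F, E, C, A, D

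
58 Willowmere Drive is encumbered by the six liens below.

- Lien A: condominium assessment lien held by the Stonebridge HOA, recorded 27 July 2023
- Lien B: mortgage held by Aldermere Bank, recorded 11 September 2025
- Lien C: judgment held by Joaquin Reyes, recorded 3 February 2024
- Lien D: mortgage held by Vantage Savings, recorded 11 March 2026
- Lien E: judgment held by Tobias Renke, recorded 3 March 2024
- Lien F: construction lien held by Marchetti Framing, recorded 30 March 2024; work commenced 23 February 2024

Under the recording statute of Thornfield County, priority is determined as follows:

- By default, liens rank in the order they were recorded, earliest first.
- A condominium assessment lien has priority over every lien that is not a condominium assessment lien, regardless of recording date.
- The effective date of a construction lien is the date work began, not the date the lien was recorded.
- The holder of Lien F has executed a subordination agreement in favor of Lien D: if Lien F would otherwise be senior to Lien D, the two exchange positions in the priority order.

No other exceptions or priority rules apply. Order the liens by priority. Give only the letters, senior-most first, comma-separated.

Effective dates after the stated exceptions: F is treated as recorded 23 February 2024, the work-commencement date.
A is a condominium assessment lien, so it outranks all other liens regardless of date.
Remaining liens by effective date: C (3 February 2024), F (23 February 2024), E (3 March 2024), B (11 September 2025), D (11 March 2026).
F is senior to D before the subordination, so the two trade places.

A, C, D, E, B, F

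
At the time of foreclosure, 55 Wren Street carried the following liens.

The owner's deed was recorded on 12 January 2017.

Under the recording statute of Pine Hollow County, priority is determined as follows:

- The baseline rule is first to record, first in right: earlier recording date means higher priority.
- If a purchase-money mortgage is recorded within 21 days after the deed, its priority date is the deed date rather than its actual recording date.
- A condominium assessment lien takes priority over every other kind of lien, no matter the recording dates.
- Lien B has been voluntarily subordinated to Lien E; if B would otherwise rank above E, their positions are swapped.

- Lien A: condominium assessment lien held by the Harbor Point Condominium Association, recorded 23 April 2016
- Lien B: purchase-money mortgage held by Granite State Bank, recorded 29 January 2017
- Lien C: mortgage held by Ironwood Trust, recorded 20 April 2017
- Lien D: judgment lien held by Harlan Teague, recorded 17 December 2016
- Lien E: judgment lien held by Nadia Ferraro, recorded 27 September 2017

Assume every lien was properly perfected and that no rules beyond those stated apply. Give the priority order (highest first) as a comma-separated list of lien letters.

A, D, E, C, B

Effective dates after the stated exceptions: B relates back to the deed date 12 January 2017.
A is a condominium assessment lien and takes priority over every other lien.
Among the remaining liens, by effective date: D (17 December 2016), B (12 January 2017), C (20 April 2017), E (27 September 2017).
Because B would otherwise rank above E, the subordination swaps them.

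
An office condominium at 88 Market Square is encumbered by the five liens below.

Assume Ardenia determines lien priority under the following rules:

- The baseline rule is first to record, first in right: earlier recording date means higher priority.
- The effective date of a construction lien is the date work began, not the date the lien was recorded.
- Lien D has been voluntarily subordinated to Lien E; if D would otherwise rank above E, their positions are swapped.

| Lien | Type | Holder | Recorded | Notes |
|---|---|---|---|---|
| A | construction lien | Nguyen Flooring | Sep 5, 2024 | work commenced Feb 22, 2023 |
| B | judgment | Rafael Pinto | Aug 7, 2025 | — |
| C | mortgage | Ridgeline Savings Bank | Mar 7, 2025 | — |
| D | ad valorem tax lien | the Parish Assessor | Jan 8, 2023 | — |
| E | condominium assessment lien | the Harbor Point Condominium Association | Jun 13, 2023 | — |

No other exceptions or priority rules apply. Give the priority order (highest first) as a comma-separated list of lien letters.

E, A, D, C, B

Effective dates: A relates back to Feb 22, 2023 (work commenced).
By effective date, earliest first: D (Jan 8, 2023), A (Feb 22, 2023), E (Jun 13, 2023), C (Mar 7, 2025), B (Aug 7, 2025).
Because D would otherwise rank above E, the subordination swaps them.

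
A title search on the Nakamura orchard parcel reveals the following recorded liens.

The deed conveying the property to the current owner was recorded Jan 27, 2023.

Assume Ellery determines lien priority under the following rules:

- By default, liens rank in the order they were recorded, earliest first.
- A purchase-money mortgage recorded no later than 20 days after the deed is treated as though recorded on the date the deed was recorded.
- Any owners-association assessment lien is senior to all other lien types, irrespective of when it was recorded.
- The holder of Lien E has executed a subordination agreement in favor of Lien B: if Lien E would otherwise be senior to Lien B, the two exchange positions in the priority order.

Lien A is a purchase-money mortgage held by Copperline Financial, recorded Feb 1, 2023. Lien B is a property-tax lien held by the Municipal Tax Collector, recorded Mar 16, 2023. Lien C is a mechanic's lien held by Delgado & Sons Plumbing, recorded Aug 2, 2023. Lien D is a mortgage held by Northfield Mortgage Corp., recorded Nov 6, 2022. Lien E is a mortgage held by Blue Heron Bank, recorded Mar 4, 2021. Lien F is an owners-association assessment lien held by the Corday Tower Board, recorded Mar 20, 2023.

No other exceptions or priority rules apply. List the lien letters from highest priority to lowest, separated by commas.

Effective dates: A was recorded within the 20-day window, so its effective date is the deed date Jan 27, 2023.
F, as an owners-association assessment lien, has superpriority and ranks first.
Among the remaining liens, by effective date: E (Mar 4, 2021), D (Nov 6, 2022), A (Jan 27, 2023), B (Mar 16, 2023), C (Aug 2, 2023).
The subordination applies — E was senior to B — so E and B swap.

F, B, D, A, E, C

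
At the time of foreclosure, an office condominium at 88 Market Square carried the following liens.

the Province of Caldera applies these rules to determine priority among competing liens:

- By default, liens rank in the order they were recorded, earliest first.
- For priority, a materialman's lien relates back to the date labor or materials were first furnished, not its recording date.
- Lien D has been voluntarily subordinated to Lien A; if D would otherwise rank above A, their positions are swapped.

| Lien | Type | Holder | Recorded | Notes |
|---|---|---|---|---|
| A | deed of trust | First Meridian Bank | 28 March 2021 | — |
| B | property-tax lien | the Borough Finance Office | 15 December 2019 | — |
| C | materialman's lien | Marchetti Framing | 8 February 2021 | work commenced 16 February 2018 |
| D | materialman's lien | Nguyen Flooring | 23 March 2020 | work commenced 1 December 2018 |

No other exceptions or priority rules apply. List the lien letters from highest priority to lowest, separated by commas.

C, A, B, D

Effective dates: C is treated as recorded 16 February 2018, the work-commencement date; D is treated as recorded 1 December 2018, the work-commencement date.
Sorted by effective date: C (16 February 2018), D (1 December 2018), B (15 December 2019), A (28 March 2021).
D would otherwise be senior to A, so under the subordination agreement D and A exchange positions.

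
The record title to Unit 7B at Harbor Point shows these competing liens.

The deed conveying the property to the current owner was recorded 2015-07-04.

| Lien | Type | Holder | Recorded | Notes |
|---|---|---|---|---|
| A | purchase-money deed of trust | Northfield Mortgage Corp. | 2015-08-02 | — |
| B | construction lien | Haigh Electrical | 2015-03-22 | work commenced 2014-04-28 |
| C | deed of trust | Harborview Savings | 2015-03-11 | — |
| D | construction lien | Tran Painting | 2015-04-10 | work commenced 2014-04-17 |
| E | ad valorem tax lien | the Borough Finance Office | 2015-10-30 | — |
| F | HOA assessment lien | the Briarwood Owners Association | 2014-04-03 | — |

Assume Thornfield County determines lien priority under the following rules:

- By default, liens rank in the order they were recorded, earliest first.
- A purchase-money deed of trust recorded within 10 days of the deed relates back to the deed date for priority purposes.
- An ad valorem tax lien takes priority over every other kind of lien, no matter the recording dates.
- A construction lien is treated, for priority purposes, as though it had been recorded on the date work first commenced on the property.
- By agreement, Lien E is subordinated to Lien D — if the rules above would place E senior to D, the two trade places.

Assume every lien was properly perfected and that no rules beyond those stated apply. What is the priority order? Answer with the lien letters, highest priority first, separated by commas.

D, F, E, B, C, A

Effective dates: A was recorded 29 days after the deed, outside the 10-day window, so it keeps its recording date; B relates back to 2014-04-28 (work commenced); D is treated as recorded 2014-04-17, the work-commencement date.
As an ad valorem tax lien, E is senior to every other lien.
Ordering the rest by effective date: F (2014-04-03), D (2014-04-17), B (2014-04-28), C (2015-03-11), A (2015-08-02).
Because E would otherwise rank above D, the subordination swaps them.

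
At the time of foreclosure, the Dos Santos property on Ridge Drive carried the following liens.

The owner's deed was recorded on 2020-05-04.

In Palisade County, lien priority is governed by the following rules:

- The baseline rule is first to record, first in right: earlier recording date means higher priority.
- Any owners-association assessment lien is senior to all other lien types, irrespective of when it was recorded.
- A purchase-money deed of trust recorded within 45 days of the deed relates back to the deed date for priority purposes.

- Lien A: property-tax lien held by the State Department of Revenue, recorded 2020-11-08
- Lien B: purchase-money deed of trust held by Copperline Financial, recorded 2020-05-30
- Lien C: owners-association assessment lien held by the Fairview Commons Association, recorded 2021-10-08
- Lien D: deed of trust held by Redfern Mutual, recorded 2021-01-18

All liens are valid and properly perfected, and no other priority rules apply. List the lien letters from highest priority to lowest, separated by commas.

C, B, A, D

Effective dates: B was recorded within the 45-day window, so its effective date is the deed date 2020-05-04.
As an owners-association assessment lien, C is senior to every other lien.
Ordering the rest by effective date: B (2020-05-04), A (2020-11-08), D (2021-01-18).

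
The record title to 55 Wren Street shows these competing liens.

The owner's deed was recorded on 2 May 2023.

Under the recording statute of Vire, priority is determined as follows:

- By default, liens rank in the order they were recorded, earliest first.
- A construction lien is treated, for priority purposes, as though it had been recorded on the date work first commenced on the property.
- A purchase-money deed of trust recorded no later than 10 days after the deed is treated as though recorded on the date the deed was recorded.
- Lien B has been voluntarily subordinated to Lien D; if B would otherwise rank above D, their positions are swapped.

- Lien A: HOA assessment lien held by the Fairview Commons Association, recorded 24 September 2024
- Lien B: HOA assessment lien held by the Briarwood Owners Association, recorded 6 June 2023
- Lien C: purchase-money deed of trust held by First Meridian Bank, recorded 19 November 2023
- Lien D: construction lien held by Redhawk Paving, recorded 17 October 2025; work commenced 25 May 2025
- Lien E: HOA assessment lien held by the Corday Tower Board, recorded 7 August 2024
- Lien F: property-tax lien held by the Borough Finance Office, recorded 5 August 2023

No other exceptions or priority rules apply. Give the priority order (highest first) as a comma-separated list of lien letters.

D, F, C, E, A, B

First, effective dates: C missed the 10-day window (201 days after the deed), so its recording date stands; D's effective date is 25 May 2025, when work began.
Ordering by effective date: B (6 June 2023), F (5 August 2023), C (19 November 2023), E (7 August 2024), A (24 September 2024), D (25 May 2025).
B would otherwise be senior to D, so under the subordination agreement B and D exchange positions.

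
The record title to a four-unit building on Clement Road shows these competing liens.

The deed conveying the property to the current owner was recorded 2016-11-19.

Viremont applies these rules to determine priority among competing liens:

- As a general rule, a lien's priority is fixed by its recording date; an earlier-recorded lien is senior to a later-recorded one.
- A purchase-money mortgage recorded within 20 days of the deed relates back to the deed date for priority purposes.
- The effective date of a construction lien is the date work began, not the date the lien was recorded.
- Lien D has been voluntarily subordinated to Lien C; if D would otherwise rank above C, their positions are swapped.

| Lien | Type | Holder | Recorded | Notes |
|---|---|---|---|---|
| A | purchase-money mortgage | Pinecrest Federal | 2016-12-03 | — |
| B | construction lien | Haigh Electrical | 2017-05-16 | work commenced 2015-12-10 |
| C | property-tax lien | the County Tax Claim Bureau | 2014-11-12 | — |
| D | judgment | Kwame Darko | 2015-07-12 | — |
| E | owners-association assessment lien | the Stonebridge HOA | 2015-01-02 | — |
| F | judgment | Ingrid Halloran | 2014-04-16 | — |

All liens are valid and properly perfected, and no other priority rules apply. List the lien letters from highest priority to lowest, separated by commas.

Effective dates after the stated exceptions: A relates back to the deed date 2016-11-19; B relates back to 2015-12-10 (work commenced).
Ordering by effective date: F (2014-04-16), C (2014-11-12), E (2015-01-02), D (2015-07-12), B (2015-12-10), A (2016-11-19).
Since D is not senior to C, the subordination leaves the order unchanged.

F, C, E, D, B, A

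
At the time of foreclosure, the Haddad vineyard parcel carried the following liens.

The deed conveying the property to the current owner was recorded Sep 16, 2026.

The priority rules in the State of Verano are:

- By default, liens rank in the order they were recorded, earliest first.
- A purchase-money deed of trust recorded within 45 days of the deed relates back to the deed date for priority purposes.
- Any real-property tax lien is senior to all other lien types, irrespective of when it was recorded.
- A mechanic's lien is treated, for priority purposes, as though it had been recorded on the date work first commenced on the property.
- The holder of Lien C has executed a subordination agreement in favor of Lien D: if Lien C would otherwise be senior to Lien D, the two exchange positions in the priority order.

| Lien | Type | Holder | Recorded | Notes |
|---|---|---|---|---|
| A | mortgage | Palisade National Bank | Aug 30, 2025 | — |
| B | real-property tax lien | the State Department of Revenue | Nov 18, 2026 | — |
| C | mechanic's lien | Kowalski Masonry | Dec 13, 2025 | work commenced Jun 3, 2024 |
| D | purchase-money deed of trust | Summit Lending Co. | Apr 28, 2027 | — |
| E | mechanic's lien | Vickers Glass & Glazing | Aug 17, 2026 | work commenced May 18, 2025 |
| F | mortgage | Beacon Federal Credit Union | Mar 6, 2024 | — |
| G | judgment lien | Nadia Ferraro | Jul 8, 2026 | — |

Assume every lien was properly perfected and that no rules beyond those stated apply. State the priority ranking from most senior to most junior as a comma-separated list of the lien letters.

Effective dates after the stated exceptions: C relates back to Jun 3, 2024 (work commenced); D was recorded 224 days after the deed — beyond 45 days — so no relation-back applies; E is treated as recorded May 18, 2025, the work-commencement date.
B is a real-property tax lien and takes priority over every other lien.
Remaining liens by effective date: F (Mar 6, 2024), C (Jun 3, 2024), E (May 18, 2025), A (Aug 30, 2025), G (Jul 8, 2026), D (Apr 28, 2027).
C is senior to D before the subordination, so the two trade places.

B, F, D, E, A, G, C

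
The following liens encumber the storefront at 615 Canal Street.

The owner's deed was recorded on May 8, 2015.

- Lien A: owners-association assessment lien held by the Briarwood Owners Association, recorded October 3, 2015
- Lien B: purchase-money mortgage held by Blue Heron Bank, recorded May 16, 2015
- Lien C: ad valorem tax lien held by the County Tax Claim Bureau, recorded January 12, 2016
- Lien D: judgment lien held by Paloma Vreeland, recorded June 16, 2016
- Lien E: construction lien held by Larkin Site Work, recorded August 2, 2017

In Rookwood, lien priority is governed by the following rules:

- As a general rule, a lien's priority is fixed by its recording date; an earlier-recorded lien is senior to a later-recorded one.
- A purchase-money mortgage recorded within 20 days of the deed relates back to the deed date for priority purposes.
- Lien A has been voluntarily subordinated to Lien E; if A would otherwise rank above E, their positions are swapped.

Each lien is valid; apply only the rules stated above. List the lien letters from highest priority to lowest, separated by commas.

B, E, C, D, A

Effective dates after the stated exceptions: B was recorded within the 20-day window, so its effective date is the deed date May 8, 2015.
By effective date: B (May 8, 2015), A (October 3, 2015), C (January 12, 2016), D (June 16, 2016), E (August 2, 2017).
A is senior to E before the subordination, so the two trade places.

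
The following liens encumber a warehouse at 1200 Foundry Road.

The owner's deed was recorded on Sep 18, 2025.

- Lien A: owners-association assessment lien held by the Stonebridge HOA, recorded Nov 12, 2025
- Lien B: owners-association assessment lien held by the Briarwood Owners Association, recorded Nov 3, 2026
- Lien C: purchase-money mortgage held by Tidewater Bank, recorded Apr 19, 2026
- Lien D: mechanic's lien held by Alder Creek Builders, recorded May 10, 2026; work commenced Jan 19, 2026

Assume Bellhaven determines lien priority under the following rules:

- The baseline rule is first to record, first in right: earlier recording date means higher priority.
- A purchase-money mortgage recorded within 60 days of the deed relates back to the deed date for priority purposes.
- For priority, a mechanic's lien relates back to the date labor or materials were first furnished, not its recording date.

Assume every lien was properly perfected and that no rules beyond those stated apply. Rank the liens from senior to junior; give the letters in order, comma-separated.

A, D, C, B

Effective dates after the stated exceptions: C missed the 60-day window (213 days after the deed), so its recording date stands; D is treated as recorded Jan 19, 2026, the work-commencement date.
By effective date, earliest first: A (Nov 12, 2025), D (Jan 19, 2026), C (Apr 19, 2026), B (Nov 3, 2026).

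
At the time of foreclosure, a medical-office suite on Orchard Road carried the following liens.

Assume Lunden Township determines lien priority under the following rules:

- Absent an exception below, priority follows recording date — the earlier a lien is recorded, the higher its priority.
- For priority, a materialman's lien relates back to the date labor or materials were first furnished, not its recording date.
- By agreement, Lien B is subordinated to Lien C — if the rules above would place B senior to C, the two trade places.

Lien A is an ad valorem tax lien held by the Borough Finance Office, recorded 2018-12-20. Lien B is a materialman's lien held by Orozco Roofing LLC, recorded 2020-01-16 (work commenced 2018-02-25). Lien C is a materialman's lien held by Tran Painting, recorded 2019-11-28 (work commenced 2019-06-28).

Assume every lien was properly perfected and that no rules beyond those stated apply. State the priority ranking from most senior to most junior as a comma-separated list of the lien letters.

Effective dates after the stated exceptions: B is treated as recorded 2018-02-25, the work-commencement date; C relates back to 2019-06-28 (work commenced).
Ordering by effective date: B (2018-02-25), A (2018-12-20), C (2019-06-28).
The subordination applies — B was senior to C — so B and C swap.

C, A, B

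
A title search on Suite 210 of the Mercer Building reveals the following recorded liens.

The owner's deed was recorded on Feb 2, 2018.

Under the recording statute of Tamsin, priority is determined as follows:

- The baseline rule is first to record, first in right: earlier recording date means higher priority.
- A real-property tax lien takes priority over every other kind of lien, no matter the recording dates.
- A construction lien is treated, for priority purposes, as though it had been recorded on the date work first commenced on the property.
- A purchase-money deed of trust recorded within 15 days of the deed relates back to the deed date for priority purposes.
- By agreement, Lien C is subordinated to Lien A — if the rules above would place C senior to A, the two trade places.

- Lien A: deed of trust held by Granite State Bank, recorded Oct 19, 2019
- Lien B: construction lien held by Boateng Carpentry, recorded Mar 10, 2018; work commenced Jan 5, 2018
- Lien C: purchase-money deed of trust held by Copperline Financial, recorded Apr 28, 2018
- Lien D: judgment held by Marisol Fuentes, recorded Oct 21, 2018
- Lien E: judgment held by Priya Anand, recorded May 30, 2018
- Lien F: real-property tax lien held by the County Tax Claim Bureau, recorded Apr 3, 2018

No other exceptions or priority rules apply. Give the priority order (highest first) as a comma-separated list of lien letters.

F, B, A, E, D, C

First, effective dates: B's effective date is Jan 5, 2018, when work began; C was recorded 85 days after the deed, outside the 15-day window, so it keeps its recording date.
F is a real-property tax lien, so it outranks all other liens regardless of date.
Among the remaining liens, by effective date: B (Jan 5, 2018), C (Apr 28, 2018), E (May 30, 2018), D (Oct 21, 2018), A (Oct 19, 2019).
Because C would otherwise rank above A, the subordination swaps them.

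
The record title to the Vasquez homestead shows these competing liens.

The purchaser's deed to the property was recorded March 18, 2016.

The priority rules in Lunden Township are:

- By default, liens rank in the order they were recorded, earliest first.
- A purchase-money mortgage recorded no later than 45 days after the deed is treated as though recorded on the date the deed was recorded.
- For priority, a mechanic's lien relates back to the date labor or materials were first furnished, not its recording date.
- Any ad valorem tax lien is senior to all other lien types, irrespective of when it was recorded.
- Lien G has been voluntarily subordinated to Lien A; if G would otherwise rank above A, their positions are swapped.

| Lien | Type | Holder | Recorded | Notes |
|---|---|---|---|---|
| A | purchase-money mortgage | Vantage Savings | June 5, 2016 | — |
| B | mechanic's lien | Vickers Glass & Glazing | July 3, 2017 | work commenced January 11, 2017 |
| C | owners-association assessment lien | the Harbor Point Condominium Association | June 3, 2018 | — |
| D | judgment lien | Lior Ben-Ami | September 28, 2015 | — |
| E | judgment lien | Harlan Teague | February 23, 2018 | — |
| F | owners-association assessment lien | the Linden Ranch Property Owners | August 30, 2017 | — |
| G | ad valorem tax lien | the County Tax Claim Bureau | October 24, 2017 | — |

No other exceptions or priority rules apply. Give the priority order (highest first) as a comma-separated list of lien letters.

A, D, G, B, F, E, C

Effective dates: A was recorded 79 days after the deed — beyond 45 days — so no relation-back applies; B's effective date is January 11, 2017, when work began.
G is an ad valorem tax lien, so it outranks all other liens regardless of date.
The other liens, earliest effective date first: D (September 28, 2015), A (June 5, 2016), B (January 11, 2017), F (August 30, 2017), E (February 23, 2018), C (June 3, 2018).
G would otherwise be senior to A, so under the subordination agreement G and A exchange positions.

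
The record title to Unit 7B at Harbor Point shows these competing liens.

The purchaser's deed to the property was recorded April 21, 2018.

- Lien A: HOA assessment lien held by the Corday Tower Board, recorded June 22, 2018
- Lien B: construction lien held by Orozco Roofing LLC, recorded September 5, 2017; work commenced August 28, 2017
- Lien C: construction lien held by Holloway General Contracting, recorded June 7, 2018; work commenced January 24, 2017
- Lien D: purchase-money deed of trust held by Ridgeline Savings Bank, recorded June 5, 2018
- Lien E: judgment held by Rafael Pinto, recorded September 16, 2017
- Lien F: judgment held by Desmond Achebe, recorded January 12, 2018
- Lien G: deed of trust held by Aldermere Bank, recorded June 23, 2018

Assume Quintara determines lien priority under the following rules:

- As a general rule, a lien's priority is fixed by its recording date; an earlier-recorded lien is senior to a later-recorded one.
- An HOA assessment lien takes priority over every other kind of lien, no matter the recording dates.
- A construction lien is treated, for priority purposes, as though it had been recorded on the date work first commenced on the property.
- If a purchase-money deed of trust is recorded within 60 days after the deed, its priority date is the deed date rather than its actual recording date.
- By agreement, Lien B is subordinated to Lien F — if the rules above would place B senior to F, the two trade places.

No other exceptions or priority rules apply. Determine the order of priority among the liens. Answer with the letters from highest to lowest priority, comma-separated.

A, C, F, E, B, D, G

Effective dates after the stated exceptions: B relates back to August 28, 2017 (work commenced); C's effective date is January 24, 2017, when work began; D was recorded within the 60-day window, so its effective date is the deed date April 21, 2018.
As an HOA assessment lien, A is senior to every other lien.
Remaining liens by effective date: C (January 24, 2017), B (August 28, 2017), E (September 16, 2017), F (January 12, 2018), D (April 21, 2018), G (June 23, 2018).
The subordination applies — B was senior to F — so B and F swap.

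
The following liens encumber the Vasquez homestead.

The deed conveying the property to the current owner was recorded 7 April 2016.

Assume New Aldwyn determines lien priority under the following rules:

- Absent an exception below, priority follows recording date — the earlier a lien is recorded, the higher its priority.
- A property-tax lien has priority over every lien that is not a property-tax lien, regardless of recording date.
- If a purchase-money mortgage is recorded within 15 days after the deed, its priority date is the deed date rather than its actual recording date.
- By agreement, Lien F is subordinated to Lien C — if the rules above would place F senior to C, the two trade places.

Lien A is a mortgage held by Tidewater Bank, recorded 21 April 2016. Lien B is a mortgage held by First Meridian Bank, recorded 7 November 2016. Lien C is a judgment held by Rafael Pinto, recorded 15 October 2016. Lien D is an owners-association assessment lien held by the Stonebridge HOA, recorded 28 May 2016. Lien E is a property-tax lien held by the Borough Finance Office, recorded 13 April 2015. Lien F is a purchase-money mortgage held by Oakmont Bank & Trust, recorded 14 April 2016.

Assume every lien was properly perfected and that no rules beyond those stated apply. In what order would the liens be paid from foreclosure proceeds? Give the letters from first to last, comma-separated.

E, C, A, D, F, B

Adjusting effective dates: F was recorded within the 15-day window, so its effective date is the deed date 7 April 2016.
As a property-tax lien, E is senior to every other lien.
Among the remaining liens, by effective date: F (7 April 2016), A (21 April 2016), D (28 May 2016), C (15 October 2016), B (7 November 2016).
F is senior to C before the subordination, so the two trade places.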